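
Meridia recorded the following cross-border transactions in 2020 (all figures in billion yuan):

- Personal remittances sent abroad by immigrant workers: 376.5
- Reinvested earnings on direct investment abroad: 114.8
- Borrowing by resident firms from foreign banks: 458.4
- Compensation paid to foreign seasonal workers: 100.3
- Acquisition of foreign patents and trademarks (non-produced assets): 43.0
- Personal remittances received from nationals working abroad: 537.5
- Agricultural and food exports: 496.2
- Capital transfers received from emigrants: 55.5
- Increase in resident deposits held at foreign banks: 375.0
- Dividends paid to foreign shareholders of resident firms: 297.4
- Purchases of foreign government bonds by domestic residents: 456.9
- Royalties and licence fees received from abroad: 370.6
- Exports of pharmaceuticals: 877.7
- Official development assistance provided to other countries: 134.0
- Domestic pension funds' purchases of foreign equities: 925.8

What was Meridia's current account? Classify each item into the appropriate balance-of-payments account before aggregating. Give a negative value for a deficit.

Goods: 877.7 + 496.2 = 1373.9
Services: 370.6
Primary income: -100.3 + 114.8 - 297.4 = -282.9
Secondary income: 537.5 - 376.5 - 134.0 = 27.0
Current account = 1373.9 + 370.6 + (-282.9) + 27.0 = 1488.6
(Excluded from the current account — financial account: borrowing by resident firms from foreign banks 458.4, increase in resident deposits held at foreign banks 375.0, purchases of foreign government bonds by domestic residents 456.9, domestic pension funds' purchases of foreign equities 925.8; capital account: acquisition of foreign patents and trademarks (non-produced assets) 43.0, capital transfers received from emigrants 55.5.)

1488.6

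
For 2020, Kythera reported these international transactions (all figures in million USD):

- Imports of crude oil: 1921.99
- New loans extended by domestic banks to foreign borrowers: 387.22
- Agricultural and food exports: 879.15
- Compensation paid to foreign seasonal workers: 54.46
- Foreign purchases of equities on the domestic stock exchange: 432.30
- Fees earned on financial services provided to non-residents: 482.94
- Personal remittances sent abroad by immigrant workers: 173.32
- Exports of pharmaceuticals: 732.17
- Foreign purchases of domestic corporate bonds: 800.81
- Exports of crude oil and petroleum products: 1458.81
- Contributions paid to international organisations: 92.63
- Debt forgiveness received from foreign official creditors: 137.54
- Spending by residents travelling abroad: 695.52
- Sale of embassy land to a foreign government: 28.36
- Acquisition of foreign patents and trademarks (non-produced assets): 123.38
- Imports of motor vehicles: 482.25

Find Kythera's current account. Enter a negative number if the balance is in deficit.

Goods: 732.17 + 879.15 - 482.25 + 1458.81 - 1921.99 = 665.89
Services: 482.94 - 695.52 = -212.58
Primary income: -54.46
Secondary income: -92.63 - 173.32 = -265.95
Current account = 665.89 + (-212.58) + (-54.46) + (-265.95) = 132.90
(Excluded from the current account — financial account: new loans extended by domestic banks to foreign borrowers 387.22, foreign purchases of equities on the domestic stock exchange 432.30, foreign purchases of domestic corporate bonds 800.81; capital account: debt forgiveness received from foreign official creditors 137.54, sale of embassy land to a foreign government 28.36, acquisition of foreign patents and trademarks (non-produced assets) 123.38.)

132.90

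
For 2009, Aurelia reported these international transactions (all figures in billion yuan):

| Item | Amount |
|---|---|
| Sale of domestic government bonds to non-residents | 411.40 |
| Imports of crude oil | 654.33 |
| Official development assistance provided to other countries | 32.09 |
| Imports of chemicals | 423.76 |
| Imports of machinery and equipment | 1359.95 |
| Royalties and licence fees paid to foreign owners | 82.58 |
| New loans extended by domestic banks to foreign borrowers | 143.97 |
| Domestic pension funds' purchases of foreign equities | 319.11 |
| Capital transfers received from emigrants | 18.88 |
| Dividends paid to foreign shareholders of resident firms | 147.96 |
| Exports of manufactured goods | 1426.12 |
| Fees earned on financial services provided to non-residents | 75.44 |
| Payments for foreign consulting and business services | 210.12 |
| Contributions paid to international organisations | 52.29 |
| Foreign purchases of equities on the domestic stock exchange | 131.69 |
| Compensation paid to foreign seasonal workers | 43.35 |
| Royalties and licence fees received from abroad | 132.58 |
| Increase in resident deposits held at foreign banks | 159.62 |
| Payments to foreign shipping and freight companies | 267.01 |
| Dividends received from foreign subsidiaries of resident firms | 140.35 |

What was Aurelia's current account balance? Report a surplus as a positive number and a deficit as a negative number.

Goods: -1359.95 + 1426.12 - 654.33 - 423.76 = -1011.92
Services: -210.12 + 75.44 - 267.01 - 82.58 + 132.58 = -351.69
Primary income: -147.96 + 140.35 - 43.35 = -50.96
Secondary income: -52.29 - 32.09 = -84.38
Current account = (-1011.92) + (-351.69) + (-50.96) + (-84.38) = -1498.95
(Excluded from the current account — financial account: sale of domestic government bonds to non-residents 411.40, new loans extended by domestic banks to foreign borrowers 143.97, domestic pension funds' purchases of foreign equities 319.11, foreign purchases of equities on the domestic stock exchange 131.69, increase in resident deposits held at foreign banks 159.62; capital account: capital transfers received from emigrants 18.88.)

-1498.95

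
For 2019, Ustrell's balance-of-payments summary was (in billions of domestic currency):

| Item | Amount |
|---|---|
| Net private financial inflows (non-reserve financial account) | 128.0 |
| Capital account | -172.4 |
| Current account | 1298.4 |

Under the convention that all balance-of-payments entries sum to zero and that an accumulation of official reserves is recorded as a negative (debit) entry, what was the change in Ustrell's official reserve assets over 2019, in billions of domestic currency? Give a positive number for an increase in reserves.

1254.0

Official reserve transactions balance = -(1298.4 + (-172.4) + 128.0) = -1254.0
An accumulation of reserves is recorded as a debit (negative entry), so the change in the stock of reserves is the negative of that balance.
Change in official reserves = -(-1254.0) = 1254.0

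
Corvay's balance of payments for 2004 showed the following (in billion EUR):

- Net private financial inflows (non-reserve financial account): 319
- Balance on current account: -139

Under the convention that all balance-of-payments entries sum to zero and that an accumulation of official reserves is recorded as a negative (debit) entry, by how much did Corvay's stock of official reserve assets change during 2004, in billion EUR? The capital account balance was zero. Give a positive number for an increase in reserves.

Official reserve transactions balance = -((-139) + 319) = -180
An accumulation of reserves is recorded as a debit (negative entry), so the change in the stock of reserves is the negative of that balance.
Change in official reserves = -(-180) = 180

180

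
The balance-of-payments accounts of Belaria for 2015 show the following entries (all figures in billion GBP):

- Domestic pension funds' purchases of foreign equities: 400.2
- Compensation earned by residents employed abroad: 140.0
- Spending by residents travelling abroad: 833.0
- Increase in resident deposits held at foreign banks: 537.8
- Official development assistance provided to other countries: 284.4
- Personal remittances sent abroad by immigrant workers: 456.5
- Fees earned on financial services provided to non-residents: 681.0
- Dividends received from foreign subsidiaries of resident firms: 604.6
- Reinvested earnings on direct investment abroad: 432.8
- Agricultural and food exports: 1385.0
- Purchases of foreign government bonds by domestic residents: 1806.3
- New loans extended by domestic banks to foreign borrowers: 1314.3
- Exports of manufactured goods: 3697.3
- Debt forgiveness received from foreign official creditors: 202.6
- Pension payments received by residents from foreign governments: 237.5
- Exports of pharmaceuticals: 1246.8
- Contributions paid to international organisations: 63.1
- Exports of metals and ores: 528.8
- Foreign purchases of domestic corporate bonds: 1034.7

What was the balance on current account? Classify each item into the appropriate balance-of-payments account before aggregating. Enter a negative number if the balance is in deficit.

Goods: 1246.8 + 1385.0 + 528.8 + 3697.3 = 6857.9
Services: -833.0 + 681.0 = -152.0
Primary income: 604.6 + 432.8 + 140.0 = 1177.4
Secondary income: -284.4 + 237.5 - 456.5 - 63.1 = -566.5
Current account = 6857.9 + (-152.0) + 1177.4 + (-566.5) = 7316.8
(Excluded from the current account — financial account: domestic pension funds' purchases of foreign equities 400.2, increase in resident deposits held at foreign banks 537.8, purchases of foreign government bonds by domestic residents 1806.3, new loans extended by domestic banks to foreign borrowers 1314.3, foreign purchases of domestic corporate bonds 1034.7; capital account: debt forgiveness received from foreign official creditors 202.6.)

7316.8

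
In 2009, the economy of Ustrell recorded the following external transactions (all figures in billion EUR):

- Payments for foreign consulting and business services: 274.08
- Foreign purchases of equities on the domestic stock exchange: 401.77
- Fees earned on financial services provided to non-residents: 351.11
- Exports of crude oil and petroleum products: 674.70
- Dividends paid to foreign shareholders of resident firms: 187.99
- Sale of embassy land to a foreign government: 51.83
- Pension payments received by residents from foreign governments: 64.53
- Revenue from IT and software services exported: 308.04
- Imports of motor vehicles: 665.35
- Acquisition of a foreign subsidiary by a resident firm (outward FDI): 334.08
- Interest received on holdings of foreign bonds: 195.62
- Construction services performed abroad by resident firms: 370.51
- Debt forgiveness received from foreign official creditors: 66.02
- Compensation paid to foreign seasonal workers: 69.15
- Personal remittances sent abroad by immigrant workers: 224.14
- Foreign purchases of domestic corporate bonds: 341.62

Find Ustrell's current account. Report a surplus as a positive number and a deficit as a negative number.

543.80

Goods: 674.70 - 665.35 = 9.35
Services: 370.51 + 308.04 + 351.11 - 274.08 = 755.58
Primary income: 195.62 - 187.99 - 69.15 = -61.52
Secondary income: 64.53 - 224.14 = -159.61
Current account = 9.35 + 755.58 + (-61.52) + (-159.61) = 543.80
(Excluded from the current account — financial account: foreign purchases of equities on the domestic stock exchange 401.77, acquisition of a foreign subsidiary by a resident firm (outward FDI) 334.08, foreign purchases of domestic corporate bonds 341.62; capital account: sale of embassy land to a foreign government 51.83, debt forgiveness received from foreign official creditors 66.02.)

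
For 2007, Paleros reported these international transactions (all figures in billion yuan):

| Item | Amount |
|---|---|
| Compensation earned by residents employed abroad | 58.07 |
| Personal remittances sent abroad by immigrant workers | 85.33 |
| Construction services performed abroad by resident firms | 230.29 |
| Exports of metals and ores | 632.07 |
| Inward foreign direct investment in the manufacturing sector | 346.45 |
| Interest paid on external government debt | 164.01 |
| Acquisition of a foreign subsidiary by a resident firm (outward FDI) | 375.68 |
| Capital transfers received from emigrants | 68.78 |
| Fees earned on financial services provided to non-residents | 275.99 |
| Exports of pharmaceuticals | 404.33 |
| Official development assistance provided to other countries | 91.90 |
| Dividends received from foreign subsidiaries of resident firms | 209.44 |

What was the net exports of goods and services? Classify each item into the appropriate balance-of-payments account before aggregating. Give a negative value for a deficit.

1542.68

Goods: 632.07 + 404.33 = 1036.40
Services: 275.99 + 230.29 = 506.28
Trade balance = 1036.40 + 506.28 = 1542.68
(Excluded from the trade balance — primary income: compensation earned by residents employed abroad 58.07, interest paid on external government debt 164.01, dividends received from foreign subsidiaries of resident firms 209.44; secondary income: personal remittances sent abroad by immigrant workers 85.33, official development assistance provided to other countries 91.90; financial account: inward foreign direct investment in the manufacturing sector 346.45, acquisition of a foreign subsidiary by a resident firm (outward FDI) 375.68; capital account: capital transfers received from emigrants 68.78.)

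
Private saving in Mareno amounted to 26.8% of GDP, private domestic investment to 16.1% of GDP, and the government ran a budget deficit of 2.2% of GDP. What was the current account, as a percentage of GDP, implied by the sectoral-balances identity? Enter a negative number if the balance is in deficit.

8.5

By the sectoral-balances identity, CA = (S_private - I) + (T - G).
Private balance = 26.8 - 16.1 = 10.7
Government balance (T - G) = -2.2
CA = 10.7 + (-2.2) = 8.5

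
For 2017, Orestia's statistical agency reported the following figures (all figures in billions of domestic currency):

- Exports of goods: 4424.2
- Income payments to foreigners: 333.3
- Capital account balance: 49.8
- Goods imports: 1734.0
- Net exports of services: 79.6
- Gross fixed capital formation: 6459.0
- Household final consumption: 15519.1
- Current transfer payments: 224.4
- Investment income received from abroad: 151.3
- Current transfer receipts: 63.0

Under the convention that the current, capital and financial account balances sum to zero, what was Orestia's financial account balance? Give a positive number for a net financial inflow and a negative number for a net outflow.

Goods balance = 4424.2 - 1734.0 = 2690.2
Services balance = 79.6
Trade balance (goods + services) = 2690.2 + 79.6 = 2769.8
Net primary income = 151.3 - 333.3 = -182.0
Net secondary income = 63.0 - 224.4 = -161.4
Current account = 2769.8 + (-182.0) + (-161.4) = 2426.4
Financial account = -(2426.4 + 49.8) = -2476.2

-2476.2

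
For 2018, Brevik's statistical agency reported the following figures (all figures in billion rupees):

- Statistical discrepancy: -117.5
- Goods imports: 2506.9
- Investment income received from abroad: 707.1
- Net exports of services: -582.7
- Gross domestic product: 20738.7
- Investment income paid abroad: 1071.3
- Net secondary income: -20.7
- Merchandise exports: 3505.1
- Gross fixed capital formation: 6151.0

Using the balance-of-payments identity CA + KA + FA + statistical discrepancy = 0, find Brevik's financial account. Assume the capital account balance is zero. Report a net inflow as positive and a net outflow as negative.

86.9

Goods balance = 3505.1 - 2506.9 = 998.2
Services balance = -582.7
Trade balance (goods + services) = 998.2 + (-582.7) = 415.5
Net primary income = 707.1 - 1071.3 = -364.2
Net secondary income = -20.7
Current account = 415.5 + (-364.2) + (-20.7) = 30.6
Financial account = -(30.6 + (-117.5)) = 86.9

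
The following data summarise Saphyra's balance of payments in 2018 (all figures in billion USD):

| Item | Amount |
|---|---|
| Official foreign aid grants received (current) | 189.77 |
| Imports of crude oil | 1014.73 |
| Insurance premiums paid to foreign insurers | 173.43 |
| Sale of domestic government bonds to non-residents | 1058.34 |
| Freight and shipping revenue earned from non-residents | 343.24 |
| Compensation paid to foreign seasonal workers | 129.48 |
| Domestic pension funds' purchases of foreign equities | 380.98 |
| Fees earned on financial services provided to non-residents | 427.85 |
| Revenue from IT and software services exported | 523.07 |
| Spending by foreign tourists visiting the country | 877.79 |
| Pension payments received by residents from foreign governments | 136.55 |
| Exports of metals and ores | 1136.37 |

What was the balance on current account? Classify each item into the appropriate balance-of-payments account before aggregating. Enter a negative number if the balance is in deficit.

Goods: 1136.37 - 1014.73 = 121.64
Services: -173.43 + 523.07 + 427.85 + 343.24 + 877.79 = 1998.52
Primary income: -129.48
Secondary income: 189.77 + 136.55 = 326.32
Current account = 121.64 + 1998.52 + (-129.48) + 326.32 = 2317.00
(Excluded from the current account — financial account: sale of domestic government bonds to non-residents 1058.34, domestic pension funds' purchases of foreign equities 380.98.)

2317.00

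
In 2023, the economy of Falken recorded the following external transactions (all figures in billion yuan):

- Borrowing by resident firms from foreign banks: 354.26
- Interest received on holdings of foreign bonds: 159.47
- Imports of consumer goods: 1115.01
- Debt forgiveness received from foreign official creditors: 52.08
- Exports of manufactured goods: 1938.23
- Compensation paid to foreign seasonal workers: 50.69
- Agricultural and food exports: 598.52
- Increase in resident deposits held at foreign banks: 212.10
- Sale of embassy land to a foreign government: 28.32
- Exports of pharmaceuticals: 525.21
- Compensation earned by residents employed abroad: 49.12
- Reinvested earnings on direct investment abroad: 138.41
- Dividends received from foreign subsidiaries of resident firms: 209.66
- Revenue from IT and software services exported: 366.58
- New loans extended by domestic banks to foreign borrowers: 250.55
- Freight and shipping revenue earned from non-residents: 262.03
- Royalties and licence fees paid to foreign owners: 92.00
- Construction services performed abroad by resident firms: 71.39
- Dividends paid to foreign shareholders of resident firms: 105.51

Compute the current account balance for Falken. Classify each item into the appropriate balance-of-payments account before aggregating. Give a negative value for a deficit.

2955.41

Goods: 1938.23 + 525.21 - 1115.01 + 598.52 = 1946.95
Services: -92.00 + 262.03 + 366.58 + 71.39 = 608.00
Primary income: 138.41 + 159.47 - 105.51 + 49.12 - 50.69 + 209.66 = 400.46
Current account = 1946.95 + 608.00 + 400.46 = 2955.41
(Excluded from the current account — financial account: borrowing by resident firms from foreign banks 354.26, increase in resident deposits held at foreign banks 212.10, new loans extended by domestic banks to foreign borrowers 250.55; capital account: debt forgiveness received from foreign official creditors 52.08, sale of embassy land to a foreign government 28.32.)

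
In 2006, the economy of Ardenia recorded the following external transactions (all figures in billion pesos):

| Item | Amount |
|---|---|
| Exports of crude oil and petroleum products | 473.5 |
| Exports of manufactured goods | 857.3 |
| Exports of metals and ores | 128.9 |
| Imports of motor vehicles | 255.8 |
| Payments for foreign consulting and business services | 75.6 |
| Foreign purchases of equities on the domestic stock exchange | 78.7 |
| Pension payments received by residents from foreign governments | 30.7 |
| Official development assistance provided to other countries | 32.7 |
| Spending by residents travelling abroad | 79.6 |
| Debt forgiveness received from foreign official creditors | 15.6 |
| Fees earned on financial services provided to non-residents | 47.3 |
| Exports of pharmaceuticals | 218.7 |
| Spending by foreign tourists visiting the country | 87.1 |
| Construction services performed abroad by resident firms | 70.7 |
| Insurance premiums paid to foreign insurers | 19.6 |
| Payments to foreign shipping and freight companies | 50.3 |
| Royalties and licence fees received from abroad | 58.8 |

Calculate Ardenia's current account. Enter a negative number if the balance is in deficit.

1459.4

Goods: -255.8 + 218.7 + 857.3 + 128.9 + 473.5 = 1422.6
Services: 70.7 + 58.8 + 87.1 - 75.6 + 47.3 - 50.3 - 79.6 - 19.6 = 38.8
Secondary income: 30.7 - 32.7 = -2.0
Current account = 1422.6 + 38.8 + (-2.0) = 1459.4
(Excluded from the current account — financial account: foreign purchases of equities on the domestic stock exchange 78.7; capital account: debt forgiveness received from foreign official creditors 15.6.)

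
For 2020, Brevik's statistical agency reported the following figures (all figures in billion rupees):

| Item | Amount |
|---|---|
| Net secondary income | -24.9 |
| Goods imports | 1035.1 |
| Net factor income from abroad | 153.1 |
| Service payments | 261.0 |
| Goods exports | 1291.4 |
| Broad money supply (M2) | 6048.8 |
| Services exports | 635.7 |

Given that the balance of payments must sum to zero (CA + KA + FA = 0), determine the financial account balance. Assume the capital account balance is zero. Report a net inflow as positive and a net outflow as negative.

Goods balance = 1291.4 - 1035.1 = 256.3
Services balance = 635.7 - 261.0 = 374.7
Trade balance (goods + services) = 256.3 + 374.7 = 631.0
Net primary income = 153.1
Net secondary income = -24.9
Current account = 631.0 + 153.1 + (-24.9) = 759.2
Financial account = -(759.2) = -759.2

-759.2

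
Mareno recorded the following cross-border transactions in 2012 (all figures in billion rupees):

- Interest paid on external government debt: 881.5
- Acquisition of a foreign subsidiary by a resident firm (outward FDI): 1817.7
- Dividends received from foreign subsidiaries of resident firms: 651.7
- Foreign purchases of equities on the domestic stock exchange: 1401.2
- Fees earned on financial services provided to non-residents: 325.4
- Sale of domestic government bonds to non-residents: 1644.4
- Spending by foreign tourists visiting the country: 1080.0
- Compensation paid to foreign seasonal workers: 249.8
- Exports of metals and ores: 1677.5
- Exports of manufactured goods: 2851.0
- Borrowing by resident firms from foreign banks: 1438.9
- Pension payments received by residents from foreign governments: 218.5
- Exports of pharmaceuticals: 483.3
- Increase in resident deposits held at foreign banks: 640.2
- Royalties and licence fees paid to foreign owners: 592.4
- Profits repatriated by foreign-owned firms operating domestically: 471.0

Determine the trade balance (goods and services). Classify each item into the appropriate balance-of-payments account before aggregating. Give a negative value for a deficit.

5824.8

Goods: 1677.5 + 2851.0 + 483.3 = 5011.8
Services: -592.4 + 325.4 + 1080.0 = 813.0
Trade balance = 5011.8 + 813.0 = 5824.8
(Excluded from the trade balance — primary income: interest paid on external government debt 881.5, dividends received from foreign subsidiaries of resident firms 651.7, compensation paid to foreign seasonal workers 249.8, profits repatriated by foreign-owned firms operating domestically 471.0; financial account: acquisition of a foreign subsidiary by a resident firm (outward FDI) 1817.7, foreign purchases of equities on the domestic stock exchange 1401.2, sale of domestic government bonds to non-residents 1644.4, borrowing by resident firms from foreign banks 1438.9, increase in resident deposits held at foreign banks 640.2; secondary income: pension payments received by residents from foreign governments 218.5.)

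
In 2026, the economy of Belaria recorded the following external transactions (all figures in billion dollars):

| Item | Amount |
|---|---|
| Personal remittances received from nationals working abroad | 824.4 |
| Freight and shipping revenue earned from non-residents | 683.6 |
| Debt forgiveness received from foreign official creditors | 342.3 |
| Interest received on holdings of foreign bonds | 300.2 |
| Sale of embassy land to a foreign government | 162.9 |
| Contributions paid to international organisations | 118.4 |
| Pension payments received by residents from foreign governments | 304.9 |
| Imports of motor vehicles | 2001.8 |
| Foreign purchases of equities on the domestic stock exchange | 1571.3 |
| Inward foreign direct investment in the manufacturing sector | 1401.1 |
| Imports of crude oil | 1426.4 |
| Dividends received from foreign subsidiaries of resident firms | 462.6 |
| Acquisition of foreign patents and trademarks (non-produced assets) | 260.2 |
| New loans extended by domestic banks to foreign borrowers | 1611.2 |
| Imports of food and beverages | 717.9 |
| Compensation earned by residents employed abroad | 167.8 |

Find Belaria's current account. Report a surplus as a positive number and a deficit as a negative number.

Goods: -1426.4 - 717.9 - 2001.8 = -4146.1
Services: 683.6
Primary income: 167.8 + 300.2 + 462.6 = 930.6
Secondary income: 824.4 + 304.9 - 118.4 = 1010.9
Current account = (-4146.1) + 683.6 + 930.6 + 1010.9 = -1521.0
(Excluded from the current account — capital account: debt forgiveness received from foreign official creditors 342.3, sale of embassy land to a foreign government 162.9, acquisition of foreign patents and trademarks (non-produced assets) 260.2; financial account: foreign purchases of equities on the domestic stock exchange 1571.3, inward foreign direct investment in the manufacturing sector 1401.1, new loans extended by domestic banks to foreign borrowers 1611.2.)

-1521.0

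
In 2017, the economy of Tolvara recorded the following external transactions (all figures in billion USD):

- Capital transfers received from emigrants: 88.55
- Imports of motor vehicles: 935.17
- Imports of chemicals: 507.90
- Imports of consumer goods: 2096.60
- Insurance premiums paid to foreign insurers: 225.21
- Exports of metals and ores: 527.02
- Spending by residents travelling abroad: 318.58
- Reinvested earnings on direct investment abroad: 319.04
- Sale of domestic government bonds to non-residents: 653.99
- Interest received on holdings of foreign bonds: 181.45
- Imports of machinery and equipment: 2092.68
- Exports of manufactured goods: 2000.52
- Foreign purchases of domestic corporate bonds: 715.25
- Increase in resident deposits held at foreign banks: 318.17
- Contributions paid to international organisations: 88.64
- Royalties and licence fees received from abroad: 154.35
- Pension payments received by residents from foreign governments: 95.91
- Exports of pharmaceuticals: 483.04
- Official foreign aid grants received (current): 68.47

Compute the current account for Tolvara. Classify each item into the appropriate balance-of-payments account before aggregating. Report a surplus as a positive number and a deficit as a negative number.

Goods: 527.02 + 483.04 - 507.90 - 935.17 + 2000.52 - 2092.68 - 2096.60 = -2621.77
Services: -225.21 + 154.35 - 318.58 = -389.44
Primary income: 319.04 + 181.45 = 500.49
Secondary income: -88.64 + 95.91 + 68.47 = 75.74
Current account = (-2621.77) + (-389.44) + 500.49 + 75.74 = -2434.98
(Excluded from the current account — capital account: capital transfers received from emigrants 88.55; financial account: sale of domestic government bonds to non-residents 653.99, foreign purchases of domestic corporate bonds 715.25, increase in resident deposits held at foreign banks 318.17.)

-2434.98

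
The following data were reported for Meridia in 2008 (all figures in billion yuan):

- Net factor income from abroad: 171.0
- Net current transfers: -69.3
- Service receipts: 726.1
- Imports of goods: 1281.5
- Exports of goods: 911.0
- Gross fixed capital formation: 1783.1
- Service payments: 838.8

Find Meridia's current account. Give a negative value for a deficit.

Goods balance = 911.0 - 1281.5 = -370.5
Services balance = 726.1 - 838.8 = -112.7
Trade balance (goods + services) = -370.5 + (-112.7) = -483.2
Net primary income = 171.0
Net secondary income = -69.3
Current account = -483.2 + 171.0 + (-69.3) = -381.5

-381.5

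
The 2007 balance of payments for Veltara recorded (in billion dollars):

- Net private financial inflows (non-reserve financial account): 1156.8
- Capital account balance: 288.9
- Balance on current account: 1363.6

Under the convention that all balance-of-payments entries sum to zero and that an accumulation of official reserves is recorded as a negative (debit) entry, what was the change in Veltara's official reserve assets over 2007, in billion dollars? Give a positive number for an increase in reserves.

Official reserve transactions balance = -(1363.6 + 288.9 + 1156.8) = -2809.3
An accumulation of reserves is recorded as a debit (negative entry), so the change in the stock of reserves is the negative of that balance.
Change in official reserves = -(-2809.3) = 2809.3

2809.3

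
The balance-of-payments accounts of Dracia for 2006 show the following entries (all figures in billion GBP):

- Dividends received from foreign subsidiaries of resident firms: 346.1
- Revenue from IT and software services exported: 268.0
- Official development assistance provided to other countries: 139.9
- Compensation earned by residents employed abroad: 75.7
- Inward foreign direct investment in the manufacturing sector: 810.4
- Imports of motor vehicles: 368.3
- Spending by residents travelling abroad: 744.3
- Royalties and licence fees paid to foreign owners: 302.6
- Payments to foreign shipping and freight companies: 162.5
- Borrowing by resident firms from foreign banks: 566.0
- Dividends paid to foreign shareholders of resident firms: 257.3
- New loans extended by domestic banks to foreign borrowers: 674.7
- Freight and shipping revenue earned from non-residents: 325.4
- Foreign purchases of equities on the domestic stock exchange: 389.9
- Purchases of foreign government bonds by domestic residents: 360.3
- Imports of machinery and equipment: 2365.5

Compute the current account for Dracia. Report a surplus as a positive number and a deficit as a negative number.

Goods: -2365.5 - 368.3 = -2733.8
Services: -162.5 + 268.0 - 302.6 - 744.3 + 325.4 = -616.0
Primary income: -257.3 + 75.7 + 346.1 = 164.5
Secondary income: -139.9
Current account = (-2733.8) + (-616.0) + 164.5 + (-139.9) = -3325.2
(Excluded from the current account — financial account: inward foreign direct investment in the manufacturing sector 810.4, borrowing by resident firms from foreign banks 566.0, new loans extended by domestic banks to foreign borrowers 674.7, foreign purchases of equities on the domestic stock exchange 389.9, purchases of foreign government bonds by domestic residents 360.3.)

-3325.2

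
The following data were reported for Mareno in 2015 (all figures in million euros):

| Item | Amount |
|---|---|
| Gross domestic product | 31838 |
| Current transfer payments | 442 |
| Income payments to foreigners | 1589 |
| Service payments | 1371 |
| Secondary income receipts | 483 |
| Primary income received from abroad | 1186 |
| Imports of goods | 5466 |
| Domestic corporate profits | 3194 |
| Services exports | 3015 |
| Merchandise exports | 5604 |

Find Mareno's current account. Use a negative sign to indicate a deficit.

1420

Goods balance = 5604 - 5466 = 138
Services balance = 3015 - 1371 = 1644
Trade balance (goods + services) = 138 + 1644 = 1782
Net primary income = 1186 - 1589 = -403
Net secondary income = 483 - 442 = 41
Current account = 1782 + (-403) + 41 = 1420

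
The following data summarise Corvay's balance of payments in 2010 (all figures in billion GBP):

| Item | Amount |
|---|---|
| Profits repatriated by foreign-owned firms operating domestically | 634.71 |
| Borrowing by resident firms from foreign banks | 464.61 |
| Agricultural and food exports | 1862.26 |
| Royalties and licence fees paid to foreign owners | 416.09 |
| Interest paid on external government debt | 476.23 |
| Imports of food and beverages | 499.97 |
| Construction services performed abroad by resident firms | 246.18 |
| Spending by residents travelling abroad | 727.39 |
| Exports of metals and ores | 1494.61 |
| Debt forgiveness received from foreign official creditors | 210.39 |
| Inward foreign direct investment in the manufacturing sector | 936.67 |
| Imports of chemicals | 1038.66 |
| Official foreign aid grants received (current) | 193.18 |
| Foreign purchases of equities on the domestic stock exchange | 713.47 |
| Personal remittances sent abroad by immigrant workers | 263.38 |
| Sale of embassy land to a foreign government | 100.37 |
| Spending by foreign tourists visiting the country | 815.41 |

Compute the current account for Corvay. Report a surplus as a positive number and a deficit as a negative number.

Goods: -499.97 + 1494.61 - 1038.66 + 1862.26 = 1818.24
Services: -416.09 + 815.41 + 246.18 - 727.39 = -81.89
Primary income: -476.23 - 634.71 = -1110.94
Secondary income: -263.38 + 193.18 = -70.20
Current account = 1818.24 + (-81.89) + (-1110.94) + (-70.20) = 555.21
(Excluded from the current account — financial account: borrowing by resident firms from foreign banks 464.61, inward foreign direct investment in the manufacturing sector 936.67, foreign purchases of equities on the domestic stock exchange 713.47; capital account: debt forgiveness received from foreign official creditors 210.39, sale of embassy land to a foreign government 100.37.)

555.21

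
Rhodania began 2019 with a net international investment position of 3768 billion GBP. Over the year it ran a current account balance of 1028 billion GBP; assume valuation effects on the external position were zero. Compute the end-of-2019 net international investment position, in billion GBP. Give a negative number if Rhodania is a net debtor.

4796

With no valuation effects, change in NIIP = current account = 1028
End-of-year NIIP = 3768 + 1028 = 4796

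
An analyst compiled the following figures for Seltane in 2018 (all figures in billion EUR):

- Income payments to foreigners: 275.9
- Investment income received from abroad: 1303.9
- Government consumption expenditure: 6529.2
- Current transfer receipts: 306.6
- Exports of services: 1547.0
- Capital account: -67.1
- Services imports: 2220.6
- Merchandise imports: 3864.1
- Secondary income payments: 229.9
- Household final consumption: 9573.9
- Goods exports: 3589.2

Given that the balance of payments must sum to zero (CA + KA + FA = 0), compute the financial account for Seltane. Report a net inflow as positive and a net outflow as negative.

-89.1

Goods balance = 3589.2 - 3864.1 = -274.9
Services balance = 1547.0 - 2220.6 = -673.6
Trade balance (goods + services) = -274.9 + (-673.6) = -948.5
Net primary income = 1303.9 - 275.9 = 1028.0
Net secondary income = 306.6 - 229.9 = 76.7
Current account = -948.5 + 1028.0 + 76.7 = 156.2
Financial account = -(156.2 + (-67.1)) = -89.1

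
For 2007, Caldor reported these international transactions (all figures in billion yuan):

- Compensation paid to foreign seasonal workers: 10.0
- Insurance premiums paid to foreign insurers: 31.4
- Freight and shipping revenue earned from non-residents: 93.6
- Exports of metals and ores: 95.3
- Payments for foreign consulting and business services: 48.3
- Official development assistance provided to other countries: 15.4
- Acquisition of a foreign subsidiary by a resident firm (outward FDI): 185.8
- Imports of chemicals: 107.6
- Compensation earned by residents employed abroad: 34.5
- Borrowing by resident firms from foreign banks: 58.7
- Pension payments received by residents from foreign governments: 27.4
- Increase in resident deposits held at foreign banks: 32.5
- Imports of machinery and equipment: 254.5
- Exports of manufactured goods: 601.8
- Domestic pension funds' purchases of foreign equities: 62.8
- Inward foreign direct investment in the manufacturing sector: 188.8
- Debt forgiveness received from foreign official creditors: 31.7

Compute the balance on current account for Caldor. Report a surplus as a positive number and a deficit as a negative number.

Goods: -107.6 - 254.5 + 601.8 + 95.3 = 335.0
Services: 93.6 - 48.3 - 31.4 = 13.9
Primary income: -10.0 + 34.5 = 24.5
Secondary income: -15.4 + 27.4 = 12.0
Current account = 335.0 + 13.9 + 24.5 + 12.0 = 385.4
(Excluded from the current account — financial account: acquisition of a foreign subsidiary by a resident firm (outward FDI) 185.8, borrowing by resident firms from foreign banks 58.7, increase in resident deposits held at foreign banks 32.5, domestic pension funds' purchases of foreign equities 62.8, inward foreign direct investment in the manufacturing sector 188.8; capital account: debt forgiveness received from foreign official creditors 31.7.)

385.4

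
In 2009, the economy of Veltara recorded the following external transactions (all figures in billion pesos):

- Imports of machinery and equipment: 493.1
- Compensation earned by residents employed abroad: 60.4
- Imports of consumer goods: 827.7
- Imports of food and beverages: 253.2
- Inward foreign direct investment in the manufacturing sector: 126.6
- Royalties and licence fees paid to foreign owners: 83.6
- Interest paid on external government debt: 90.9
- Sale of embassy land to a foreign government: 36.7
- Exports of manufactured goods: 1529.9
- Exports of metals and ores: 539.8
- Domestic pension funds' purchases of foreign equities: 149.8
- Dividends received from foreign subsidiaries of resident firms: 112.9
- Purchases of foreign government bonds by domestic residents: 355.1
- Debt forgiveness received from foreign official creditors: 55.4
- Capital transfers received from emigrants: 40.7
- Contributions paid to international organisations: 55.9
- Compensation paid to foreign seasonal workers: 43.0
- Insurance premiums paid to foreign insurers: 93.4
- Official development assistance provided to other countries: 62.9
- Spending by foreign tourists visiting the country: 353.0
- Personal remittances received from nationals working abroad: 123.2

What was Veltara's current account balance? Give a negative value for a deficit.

Goods: -827.7 - 493.1 - 253.2 + 539.8 + 1529.9 = 495.7
Services: 353.0 - 83.6 - 93.4 = 176.0
Primary income: -90.9 + 60.4 - 43.0 + 112.9 = 39.4
Secondary income: -55.9 - 62.9 + 123.2 = 4.4
Current account = 495.7 + 176.0 + 39.4 + 4.4 = 715.5
(Excluded from the current account — financial account: inward foreign direct investment in the manufacturing sector 126.6, domestic pension funds' purchases of foreign equities 149.8, purchases of foreign government bonds by domestic residents 355.1; capital account: sale of embassy land to a foreign government 36.7, debt forgiveness received from foreign official creditors 55.4, capital transfers received from emigrants 40.7.)

715.5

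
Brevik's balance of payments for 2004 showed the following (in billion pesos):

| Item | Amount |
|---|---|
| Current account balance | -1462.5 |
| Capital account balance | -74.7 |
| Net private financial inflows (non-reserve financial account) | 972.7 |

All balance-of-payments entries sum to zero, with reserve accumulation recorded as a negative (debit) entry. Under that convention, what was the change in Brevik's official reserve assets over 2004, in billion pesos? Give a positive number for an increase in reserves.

-564.5

Official reserve transactions balance = -((-1462.5) + (-74.7) + 972.7) = 564.5
An accumulation of reserves is recorded as a debit (negative entry), so the change in the stock of reserves is the negative of that balance.
Change in official reserves = -(564.5) = -564.5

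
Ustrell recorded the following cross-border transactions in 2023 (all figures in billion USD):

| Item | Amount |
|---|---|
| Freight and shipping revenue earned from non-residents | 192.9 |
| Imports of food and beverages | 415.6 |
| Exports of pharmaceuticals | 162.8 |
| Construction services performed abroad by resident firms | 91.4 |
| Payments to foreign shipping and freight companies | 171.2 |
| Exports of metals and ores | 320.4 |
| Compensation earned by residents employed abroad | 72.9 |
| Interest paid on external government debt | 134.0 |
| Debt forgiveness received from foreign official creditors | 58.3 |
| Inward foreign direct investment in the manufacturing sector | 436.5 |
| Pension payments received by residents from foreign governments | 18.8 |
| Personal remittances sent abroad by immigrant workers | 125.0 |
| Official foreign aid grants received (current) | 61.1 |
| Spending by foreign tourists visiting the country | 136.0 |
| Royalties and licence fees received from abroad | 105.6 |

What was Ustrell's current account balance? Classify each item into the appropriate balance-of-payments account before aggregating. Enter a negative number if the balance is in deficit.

316.1

Goods: 320.4 + 162.8 - 415.6 = 67.6
Services: 91.4 + 192.9 + 105.6 + 136.0 - 171.2 = 354.7
Primary income: 72.9 - 134.0 = -61.1
Secondary income: 18.8 - 125.0 + 61.1 = -45.1
Current account = 67.6 + 354.7 + (-61.1) + (-45.1) = 316.1
(Excluded from the current account — capital account: debt forgiveness received from foreign official creditors 58.3; financial account: inward foreign direct investment in the manufacturing sector 436.5.)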